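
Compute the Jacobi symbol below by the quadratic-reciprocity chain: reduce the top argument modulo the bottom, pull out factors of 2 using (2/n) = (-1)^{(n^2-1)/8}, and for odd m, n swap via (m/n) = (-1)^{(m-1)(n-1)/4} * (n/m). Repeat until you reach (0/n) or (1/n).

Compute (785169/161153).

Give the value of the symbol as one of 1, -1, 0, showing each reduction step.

-1

(785169/161153): 785169 mod 161153 = 140557, so (785169/161153) = (140557/161153)
flip (140557/161153) -> (161153/140557): both odd, 140557 mod 4 = 1, 161153 mod 4 = 1, so the flip contributes +1; sign now +1
(161153/140557): 161153 mod 140557 = 20596, so (161153/140557) = (20596/140557)
factor out 2^2: 20596 = 2^2·5149; with 140557 mod 8 = 5, (2/140557) = -1; sign now +1; continue with (5149/140557)
flip (5149/140557) -> (140557/5149): both odd, 5149 mod 4 = 1, 140557 mod 4 = 1, so the flip contributes +1; sign now +1
(140557/5149): 140557 mod 5149 = 1534, so (140557/5149) = (1534/5149)
factor out 2^1: 1534 = 2^1·767; with 5149 mod 8 = 5, (2/5149) = -1; sign now -1; continue with (767/5149)
flip (767/5149) -> (5149/767): both odd, 767 mod 4 = 3, 5149 mod 4 = 1, so the flip contributes +1; sign now -1
(5149/767): 5149 mod 767 = 547, so (5149/767) = (547/767)
flip (547/767) -> (767/547): both odd, 547 mod 4 = 3, 767 mod 4 = 3, so the flip contributes -1; sign now +1
(767/547): 767 mod 547 = 220, so (767/547) = (220/547)
factor out 2^2: 220 = 2^2·55; with 547 mod 8 = 3, (2/547) = -1; sign now +1; continue with (55/547)
flip (55/547) -> (547/55): both odd, 55 mod 4 = 3, 547 mod 4 = 3, so the flip contributes -1; sign now -1
(547/55): 547 mod 55 = 52, so (547/55) = (52/55)
factor out 2^2: 52 = 2^2·13; with 55 mod 8 = 7, (2/55) = +1; sign now -1; continue with (13/55)
flip (13/55) -> (55/13): both odd, 13 mod 4 = 1, 55 mod 4 = 3, so the flip contributes +1; sign now -1
(55/13): 55 mod 13 = 3, so (55/13) = (3/13)
flip (3/13) -> (13/3): both odd, 3 mod 4 = 3, 13 mod 4 = 1, so the flip contributes +1; sign now -1
(13/3): 13 mod 3 = 1, so (13/3) = (1/3)
reached (1/3) = 1, so the symbol is -1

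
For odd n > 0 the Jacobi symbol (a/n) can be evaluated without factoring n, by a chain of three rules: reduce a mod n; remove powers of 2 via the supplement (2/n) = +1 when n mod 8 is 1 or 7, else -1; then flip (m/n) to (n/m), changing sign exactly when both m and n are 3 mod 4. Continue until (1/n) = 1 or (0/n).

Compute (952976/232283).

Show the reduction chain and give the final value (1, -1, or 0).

1

(952976/232283): 952976 mod 232283 = 23844, so (952976/232283) = (23844/232283)
factor out 2^2: 23844 = 2^2·5961; with 232283 mod 8 = 3, (2/232283) = -1; sign now +1; continue with (5961/232283)
flip (5961/232283) -> (232283/5961): both odd, 5961 mod 4 = 1, 232283 mod 4 = 3, so the flip contributes +1; sign now +1
(232283/5961): 232283 mod 5961 = 5765, so (232283/5961) = (5765/5961)
flip (5765/5961) -> (5961/5765): both odd, 5765 mod 4 = 1, 5961 mod 4 = 1, so the flip contributes +1; sign now +1
(5961/5765): 5961 mod 5765 = 196, so (5961/5765) = (196/5765)
factor out 2^2: 196 = 2^2·49; with 5765 mod 8 = 5, (2/5765) = -1; sign now +1; continue with (49/5765)
flip (49/5765) -> (5765/49): both odd, 49 mod 4 = 1, 5765 mod 4 = 1, so the flip contributes +1; sign now +1
(5765/49): 5765 mod 49 = 32, so (5765/49) = (32/49)
factor out 2^5: 32 = 2^5·1; with 49 mod 8 = 1, (2/49) = +1; sign now +1; continue with (1/49)
reached (1/49) = 1, so the symbol is +1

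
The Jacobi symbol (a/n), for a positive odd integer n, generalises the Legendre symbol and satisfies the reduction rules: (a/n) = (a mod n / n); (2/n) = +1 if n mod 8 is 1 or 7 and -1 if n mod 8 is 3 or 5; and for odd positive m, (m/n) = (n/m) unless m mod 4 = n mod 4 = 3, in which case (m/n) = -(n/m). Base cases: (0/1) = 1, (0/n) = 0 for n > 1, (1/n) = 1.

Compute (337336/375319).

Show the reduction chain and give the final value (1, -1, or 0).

337336 = 2^3·42167; (2/375319) = +1 since 375319 mod 8 = 7, so (337336/375319) = (+1)^3·(42167/375319); sign now +1
reciprocity: (42167/375319) = -1·(375319/42167) since 42167 mod 4 = 3, 375319 mod 4 = 3; sign now -1
(375319/42167) = (37983/42167)   [reduce mod 42167]
reciprocity: (37983/42167) = -1·(42167/37983) since 37983 mod 4 = 3, 42167 mod 4 = 3; sign now +1
(42167/37983) = (4184/37983)   [reduce mod 37983]
4184 = 2^3·523; (2/37983) = +1 since 37983 mod 8 = 7, so (4184/37983) = (+1)^3·(523/37983); sign now +1
reciprocity: (523/37983) = -1·(37983/523) since 523 mod 4 = 3, 37983 mod 4 = 3; sign now -1
(37983/523) = (327/523)   [reduce mod 523]
reciprocity: (327/523) = -1·(523/327) since 327 mod 4 = 3, 523 mod 4 = 3; sign now +1
(523/327) = (196/327)   [reduce mod 327]
196 = 2^2·49; (2/327) = +1 since 327 mod 8 = 7, so (196/327) = (+1)^2·(49/327); sign now +1
reciprocity: (49/327) = +1·(327/49) since 49 mod 4 = 1, 327 mod 4 = 3; sign now +1
(327/49) = (33/49)   [reduce mod 49]
reciprocity: (33/49) = +1·(49/33) since 33 mod 4 = 1, 49 mod 4 = 1; sign now +1
(49/33) = (16/33)   [reduce mod 33]
16 = 2^4·1; (2/33) = +1 since 33 mod 8 = 1, so (16/33) = (+1)^4·(1/33); sign now +1
(1/33) = 1; final value = sign = +1

1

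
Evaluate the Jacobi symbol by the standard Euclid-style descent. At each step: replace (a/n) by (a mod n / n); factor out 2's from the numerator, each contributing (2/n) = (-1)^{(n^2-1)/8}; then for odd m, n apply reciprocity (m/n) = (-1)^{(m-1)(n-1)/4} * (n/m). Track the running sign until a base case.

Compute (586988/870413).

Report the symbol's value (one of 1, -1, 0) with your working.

-1

factor out 2^2: 586988 = 2^2·146747; with 870413 mod 8 = 5, (2/870413) = -1; sign now +1; continue with (146747/870413)
flip (146747/870413) -> (870413/146747): both odd, 146747 mod 4 = 3, 870413 mod 4 = 1, so the flip contributes +1; sign now +1
(870413/146747): 870413 mod 146747 = 136678, so (870413/146747) = (136678/146747)
factor out 2^1: 136678 = 2^1·68339; with 146747 mod 8 = 3, (2/146747) = -1; sign now -1; continue with (68339/146747)
flip (68339/146747) -> (146747/68339): both odd, 68339 mod 4 = 3, 146747 mod 4 = 3, so the flip contributes -1; sign now +1
(146747/68339): 146747 mod 68339 = 10069, so (146747/68339) = (10069/68339)
flip (10069/68339) -> (68339/10069): both odd, 10069 mod 4 = 1, 68339 mod 4 = 3, so the flip contributes +1; sign now +1
(68339/10069): 68339 mod 10069 = 7925, so (68339/10069) = (7925/10069)
flip (7925/10069) -> (10069/7925): both odd, 7925 mod 4 = 1, 10069 mod 4 = 1, so the flip contributes +1; sign now +1
(10069/7925): 10069 mod 7925 = 2144, so (10069/7925) = (2144/7925)
factor out 2^5: 2144 = 2^5·67; with 7925 mod 8 = 5, (2/7925) = -1; sign now -1; continue with (67/7925)
flip (67/7925) -> (7925/67): both odd, 67 mod 4 = 3, 7925 mod 4 = 1, so the flip contributes +1; sign now -1
(7925/67): 7925 mod 67 = 19, so (7925/67) = (19/67)
flip (19/67) -> (67/19): both odd, 19 mod 4 = 3, 67 mod 4 = 3, so the flip contributes -1; sign now +1
(67/19): 67 mod 19 = 10, so (67/19) = (10/19)
factor out 2^1: 10 = 2^1·5; with 19 mod 8 = 3, (2/19) = -1; sign now -1; continue with (5/19)
flip (5/19) -> (19/5): both odd, 5 mod 4 = 1, 19 mod 4 = 3, so the flip contributes +1; sign now -1
(19/5): 19 mod 5 = 4, so (19/5) = (4/5)
factor out 2^2: 4 = 2^2·1; with 5 mod 8 = 5, (2/5) = -1; sign now -1; continue with (1/5)
reached (1/5) = 1, so the symbol is -1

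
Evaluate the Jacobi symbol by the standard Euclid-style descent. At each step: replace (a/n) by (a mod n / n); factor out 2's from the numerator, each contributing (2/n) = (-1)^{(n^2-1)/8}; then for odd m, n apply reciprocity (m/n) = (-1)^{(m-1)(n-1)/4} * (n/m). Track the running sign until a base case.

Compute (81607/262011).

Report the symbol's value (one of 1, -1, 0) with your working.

-1

reciprocity: (81607/262011) = -1·(262011/81607) since 81607 mod 4 = 3, 262011 mod 4 = 3; sign now -1
(262011/81607) = (17190/81607)   [reduce mod 81607]
17190 = 2^1·8595; (2/81607) = +1 since 81607 mod 8 = 7, so (17190/81607) = (+1)^1·(8595/81607); sign now -1
reciprocity: (8595/81607) = -1·(81607/8595) since 8595 mod 4 = 3, 81607 mod 4 = 3; sign now +1
(81607/8595) = (4252/8595)   [reduce mod 8595]
4252 = 2^2·1063; (2/8595) = -1 since 8595 mod 8 = 3, so (4252/8595) = (-1)^2·(1063/8595); sign now +1
reciprocity: (1063/8595) = -1·(8595/1063) since 1063 mod 4 = 3, 8595 mod 4 = 3; sign now -1
(8595/1063) = (91/1063)   [reduce mod 1063]
reciprocity: (91/1063) = -1·(1063/91) since 91 mod 4 = 3, 1063 mod 4 = 3; sign now +1
(1063/91) = (62/91)   [reduce mod 91]
62 = 2^1·31; (2/91) = -1 since 91 mod 8 = 3, so (62/91) = (-1)^1·(31/91); sign now -1
reciprocity: (31/91) = -1·(91/31) since 31 mod 4 = 3, 91 mod 4 = 3; sign now +1
(91/31) = (29/31)   [reduce mod 31]
reciprocity: (29/31) = +1·(31/29) since 29 mod 4 = 1, 31 mod 4 = 3; sign now +1
(31/29) = (2/29)   [reduce mod 29]
2 = 2^1·1; (2/29) = -1 since 29 mod 8 = 5, so (2/29) = (-1)^1·(1/29); sign now -1
(1/29) = 1; final value = sign = -1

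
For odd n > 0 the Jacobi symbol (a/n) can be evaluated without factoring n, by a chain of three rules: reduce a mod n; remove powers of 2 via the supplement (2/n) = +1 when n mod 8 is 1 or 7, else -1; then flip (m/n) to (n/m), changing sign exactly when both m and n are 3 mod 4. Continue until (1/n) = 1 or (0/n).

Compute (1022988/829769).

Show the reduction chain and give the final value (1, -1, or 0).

1

(1022988/829769): 1022988 mod 829769 = 193219, so (1022988/829769) = (193219/829769)
flip (193219/829769) -> (829769/193219): both odd, 193219 mod 4 = 3, 829769 mod 4 = 1, so the flip contributes +1; sign now +1
(829769/193219): 829769 mod 193219 = 56893, so (829769/193219) = (56893/193219)
flip (56893/193219) -> (193219/56893): both odd, 56893 mod 4 = 1, 193219 mod 4 = 3, so the flip contributes +1; sign now +1
(193219/56893): 193219 mod 56893 = 22540, so (193219/56893) = (22540/56893)
factor out 2^2: 22540 = 2^2·5635; with 56893 mod 8 = 5, (2/56893) = -1; sign now +1; continue with (5635/56893)
flip (5635/56893) -> (56893/5635): both odd, 5635 mod 4 = 3, 56893 mod 4 = 1, so the flip contributes +1; sign now +1
(56893/5635): 56893 mod 5635 = 543, so (56893/5635) = (543/5635)
flip (543/5635) -> (5635/543): both odd, 543 mod 4 = 3, 5635 mod 4 = 3, so the flip contributes -1; sign now -1
(5635/543): 5635 mod 543 = 205, so (5635/543) = (205/543)
flip (205/543) -> (543/205): both odd, 205 mod 4 = 1, 543 mod 4 = 3, so the flip contributes +1; sign now -1
(543/205): 543 mod 205 = 133, so (543/205) = (133/205)
flip (133/205) -> (205/133): both odd, 133 mod 4 = 1, 205 mod 4 = 1, so the flip contributes +1; sign now -1
(205/133): 205 mod 133 = 72, so (205/133) = (72/133)
factor out 2^3: 72 = 2^3·9; with 133 mod 8 = 5, (2/133) = -1; sign now +1; continue with (9/133)
flip (9/133) -> (133/9): both odd, 9 mod 4 = 1, 133 mod 4 = 1, so the flip contributes +1; sign now +1
(133/9): 133 mod 9 = 7, so (133/9) = (7/9)
flip (7/9) -> (9/7): both odd, 7 mod 4 = 3, 9 mod 4 = 1, so the flip contributes +1; sign now +1
(9/7): 9 mod 7 = 2, so (9/7) = (2/7)
factor out 2^1: 2 = 2^1·1; with 7 mod 8 = 7, (2/7) = +1; sign now +1; continue with (1/7)
reached (1/7) = 1, so the symbol is +1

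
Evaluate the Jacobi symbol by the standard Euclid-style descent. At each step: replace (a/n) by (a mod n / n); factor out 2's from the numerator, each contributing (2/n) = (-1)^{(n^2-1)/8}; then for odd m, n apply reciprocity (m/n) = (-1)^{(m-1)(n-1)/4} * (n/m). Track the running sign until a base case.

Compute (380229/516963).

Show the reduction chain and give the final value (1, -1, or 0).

0

reciprocity: (380229/516963) = +1·(516963/380229) since 380229 mod 4 = 1, 516963 mod 4 = 3; sign now +1
(516963/380229) = (136734/380229)   [reduce mod 380229]
136734 = 2^1·68367; (2/380229) = -1 since 380229 mod 8 = 5, so (136734/380229) = (-1)^1·(68367/380229); sign now -1
reciprocity: (68367/380229) = +1·(380229/68367) since 68367 mod 4 = 3, 380229 mod 4 = 1; sign now -1
(380229/68367) = (38394/68367)   [reduce mod 68367]
38394 = 2^1·19197; (2/68367) = +1 since 68367 mod 8 = 7, so (38394/68367) = (+1)^1·(19197/68367); sign now -1
reciprocity: (19197/68367) = +1·(68367/19197) since 19197 mod 4 = 1, 68367 mod 4 = 3; sign now -1
(68367/19197) = (10776/19197)   [reduce mod 19197]
10776 = 2^3·1347; (2/19197) = -1 since 19197 mod 8 = 5, so (10776/19197) = (-1)^3·(1347/19197); sign now +1
reciprocity: (1347/19197) = +1·(19197/1347) since 1347 mod 4 = 3, 19197 mod 4 = 1; sign now +1
(19197/1347) = (339/1347)   [reduce mod 1347]
reciprocity: (339/1347) = -1·(1347/339) since 339 mod 4 = 3, 1347 mod 4 = 3; sign now -1
(1347/339) = (330/339)   [reduce mod 339]
330 = 2^1·165; (2/339) = -1 since 339 mod 8 = 3, so (330/339) = (-1)^1·(165/339); sign now +1
reciprocity: (165/339) = +1·(339/165) since 165 mod 4 = 1, 339 mod 4 = 3; sign now +1
(339/165) = (9/165)   [reduce mod 165]
reciprocity: (9/165) = +1·(165/9) since 9 mod 4 = 1, 165 mod 4 = 1; sign now +1
(165/9) = (3/9)   [reduce mod 9]
reciprocity: (3/9) = +1·(9/3) since 3 mod 4 = 3, 9 mod 4 = 1; sign now +1
(9/3) = (0/3)   [reduce mod 3]
(0/3) = 0   [gcd(a, n) > 1]; final value = 0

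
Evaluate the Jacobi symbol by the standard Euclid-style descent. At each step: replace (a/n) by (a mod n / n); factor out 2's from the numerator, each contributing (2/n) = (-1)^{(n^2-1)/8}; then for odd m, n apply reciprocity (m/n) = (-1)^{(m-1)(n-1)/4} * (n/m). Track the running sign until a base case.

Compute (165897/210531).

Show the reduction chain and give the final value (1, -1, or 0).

reciprocity: (165897/210531) = +1·(210531/165897) since 165897 mod 4 = 1, 210531 mod 4 = 3; sign now +1
(210531/165897) = (44634/165897)   [reduce mod 165897]
44634 = 2^1·22317; (2/165897) = +1 since 165897 mod 8 = 1, so (44634/165897) = (+1)^1·(22317/165897); sign now +1
reciprocity: (22317/165897) = +1·(165897/22317) since 22317 mod 4 = 1, 165897 mod 4 = 1; sign now +1
(165897/22317) = (9678/22317)   [reduce mod 22317]
9678 = 2^1·4839; (2/22317) = -1 since 22317 mod 8 = 5, so (9678/22317) = (-1)^1·(4839/22317); sign now -1
reciprocity: (4839/22317) = +1·(22317/4839) since 4839 mod 4 = 3, 22317 mod 4 = 1; sign now -1
(22317/4839) = (2961/4839)   [reduce mod 4839]
reciprocity: (2961/4839) = +1·(4839/2961) since 2961 mod 4 = 1, 4839 mod 4 = 3; sign now -1
(4839/2961) = (1878/2961)   [reduce mod 2961]
1878 = 2^1·939; (2/2961) = +1 since 2961 mod 8 = 1, so (1878/2961) = (+1)^1·(939/2961); sign now -1
reciprocity: (939/2961) = +1·(2961/939) since 939 mod 4 = 3, 2961 mod 4 = 1; sign now -1
(2961/939) = (144/939)   [reduce mod 939]
144 = 2^4·9; (2/939) = -1 since 939 mod 8 = 3, so (144/939) = (-1)^4·(9/939); sign now -1
reciprocity: (9/939) = +1·(939/9) since 9 mod 4 = 1, 939 mod 4 = 3; sign now -1
(939/9) = (3/9)   [reduce mod 9]
reciprocity: (3/9) = +1·(9/3) since 3 mod 4 = 3, 9 mod 4 = 1; sign now -1
(9/3) = (0/3)   [reduce mod 3]
(0/3) = 0   [gcd(a, n) > 1]; final value = 0

0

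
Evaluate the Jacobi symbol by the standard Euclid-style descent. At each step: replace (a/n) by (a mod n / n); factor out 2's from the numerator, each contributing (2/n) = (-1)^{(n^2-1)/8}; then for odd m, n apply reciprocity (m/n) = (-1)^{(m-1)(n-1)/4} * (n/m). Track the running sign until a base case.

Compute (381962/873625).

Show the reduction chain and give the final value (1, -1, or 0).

factor out 2^1: 381962 = 2^1·190981; with 873625 mod 8 = 1, (2/873625) = +1; sign now +1; continue with (190981/873625)
flip (190981/873625) -> (873625/190981): both odd, 190981 mod 4 = 1, 873625 mod 4 = 1, so the flip contributes +1; sign now +1
(873625/190981): 873625 mod 190981 = 109701, so (873625/190981) = (109701/190981)
flip (109701/190981) -> (190981/109701): both odd, 109701 mod 4 = 1, 190981 mod 4 = 1, so the flip contributes +1; sign now +1
(190981/109701): 190981 mod 109701 = 81280, so (190981/109701) = (81280/109701)
factor out 2^7: 81280 = 2^7·635; with 109701 mod 8 = 5, (2/109701) = -1; sign now -1; continue with (635/109701)
flip (635/109701) -> (109701/635): both odd, 635 mod 4 = 3, 109701 mod 4 = 1, so the flip contributes +1; sign now -1
(109701/635): 109701 mod 635 = 481, so (109701/635) = (481/635)
flip (481/635) -> (635/481): both odd, 481 mod 4 = 1, 635 mod 4 = 3, so the flip contributes +1; sign now -1
(635/481): 635 mod 481 = 154, so (635/481) = (154/481)
factor out 2^1: 154 = 2^1·77; with 481 mod 8 = 1, (2/481) = +1; sign now -1; continue with (77/481)
flip (77/481) -> (481/77): both odd, 77 mod 4 = 1, 481 mod 4 = 1, so the flip contributes +1; sign now -1
(481/77): 481 mod 77 = 19, so (481/77) = (19/77)
flip (19/77) -> (77/19): both odd, 19 mod 4 = 3, 77 mod 4 = 1, so the flip contributes +1; sign now -1
(77/19): 77 mod 19 = 1, so (77/19) = (1/19)
reached (1/19) = 1, so the symbol is -1

-1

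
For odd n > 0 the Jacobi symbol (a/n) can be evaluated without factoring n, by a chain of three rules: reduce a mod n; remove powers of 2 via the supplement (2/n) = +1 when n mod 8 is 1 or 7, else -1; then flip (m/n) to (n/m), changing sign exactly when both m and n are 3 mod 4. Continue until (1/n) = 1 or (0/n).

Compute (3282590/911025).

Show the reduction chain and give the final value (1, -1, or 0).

0

(3282590/911025): 3282590 mod 911025 = 549515, so (3282590/911025) = (549515/911025)
flip (549515/911025) -> (911025/549515): both odd, 549515 mod 4 = 3, 911025 mod 4 = 1, so the flip contributes +1; sign now +1
(911025/549515): 911025 mod 549515 = 361510, so (911025/549515) = (361510/549515)
factor out 2^1: 361510 = 2^1·180755; with 549515 mod 8 = 3, (2/549515) = -1; sign now -1; continue with (180755/549515)
flip (180755/549515) -> (549515/180755): both odd, 180755 mod 4 = 3, 549515 mod 4 = 3, so the flip contributes -1; sign now +1
(549515/180755): 549515 mod 180755 = 7250, so (549515/180755) = (7250/180755)
factor out 2^1: 7250 = 2^1·3625; with 180755 mod 8 = 3, (2/180755) = -1; sign now -1; continue with (3625/180755)
flip (3625/180755) -> (180755/3625): both odd, 3625 mod 4 = 1, 180755 mod 4 = 3, so the flip contributes +1; sign now -1
(180755/3625): 180755 mod 3625 = 3130, so (180755/3625) = (3130/3625)
factor out 2^1: 3130 = 2^1·1565; with 3625 mod 8 = 1, (2/3625) = +1; sign now -1; continue with (1565/3625)
flip (1565/3625) -> (3625/1565): both odd, 1565 mod 4 = 1, 3625 mod 4 = 1, so the flip contributes +1; sign now -1
(3625/1565): 3625 mod 1565 = 495, so (3625/1565) = (495/1565)
flip (495/1565) -> (1565/495): both odd, 495 mod 4 = 3, 1565 mod 4 = 1, so the flip contributes +1; sign now -1
(1565/495): 1565 mod 495 = 80, so (1565/495) = (80/495)
factor out 2^4: 80 = 2^4·5; with 495 mod 8 = 7, (2/495) = +1; sign now -1; continue with (5/495)
flip (5/495) -> (495/5): both odd, 5 mod 4 = 1, 495 mod 4 = 3, so the flip contributes +1; sign now -1
(495/5): 495 mod 5 = 0, so (495/5) = (0/5)
reached (0/5); gcd(a, n) > 1, so (0/5) = 0 and the symbol is 0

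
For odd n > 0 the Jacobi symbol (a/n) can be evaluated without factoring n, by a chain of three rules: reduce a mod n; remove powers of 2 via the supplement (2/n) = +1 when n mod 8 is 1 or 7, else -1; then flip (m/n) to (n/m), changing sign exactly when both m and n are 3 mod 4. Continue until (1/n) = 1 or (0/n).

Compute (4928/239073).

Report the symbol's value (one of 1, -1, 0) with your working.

-1

factor out 2^6: 4928 = 2^6·77; with 239073 mod 8 = 1, (2/239073) = +1; sign now +1; continue with (77/239073)
flip (77/239073) -> (239073/77): both odd, 77 mod 4 = 1, 239073 mod 4 = 1, so the flip contributes +1; sign now +1
(239073/77): 239073 mod 77 = 65, so (239073/77) = (65/77)
flip (65/77) -> (77/65): both odd, 65 mod 4 = 1, 77 mod 4 = 1, so the flip contributes +1; sign now +1
(77/65): 77 mod 65 = 12, so (77/65) = (12/65)
factor out 2^2: 12 = 2^2·3; with 65 mod 8 = 1, (2/65) = +1; sign now +1; continue with (3/65)
flip (3/65) -> (65/3): both odd, 3 mod 4 = 3, 65 mod 4 = 1, so the flip contributes +1; sign now +1
(65/3): 65 mod 3 = 2, so (65/3) = (2/3)
factor out 2^1: 2 = 2^1·1; with 3 mod 8 = 3, (2/3) = -1; sign now -1; continue with (1/3)
reached (1/3) = 1, so the symbol is -1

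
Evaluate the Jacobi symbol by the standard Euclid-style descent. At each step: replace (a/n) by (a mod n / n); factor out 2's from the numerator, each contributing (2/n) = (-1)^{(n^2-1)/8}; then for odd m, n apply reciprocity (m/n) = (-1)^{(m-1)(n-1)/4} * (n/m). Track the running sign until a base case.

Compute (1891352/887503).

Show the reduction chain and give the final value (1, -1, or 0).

1

(1891352/887503): 1891352 mod 887503 = 116346, so (1891352/887503) = (116346/887503)
factor out 2^1: 116346 = 2^1·58173; with 887503 mod 8 = 7, (2/887503) = +1; sign now +1; continue with (58173/887503)
flip (58173/887503) -> (887503/58173): both odd, 58173 mod 4 = 1, 887503 mod 4 = 3, so the flip contributes +1; sign now +1
(887503/58173): 887503 mod 58173 = 14908, so (887503/58173) = (14908/58173)
factor out 2^2: 14908 = 2^2·3727; with 58173 mod 8 = 5, (2/58173) = -1; sign now +1; continue with (3727/58173)
flip (3727/58173) -> (58173/3727): both odd, 3727 mod 4 = 3, 58173 mod 4 = 1, so the flip contributes +1; sign now +1
(58173/3727): 58173 mod 3727 = 2268, so (58173/3727) = (2268/3727)
factor out 2^2: 2268 = 2^2·567; with 3727 mod 8 = 7, (2/3727) = +1; sign now +1; continue with (567/3727)
flip (567/3727) -> (3727/567): both odd, 567 mod 4 = 3, 3727 mod 4 = 3, so the flip contributes -1; sign now -1
(3727/567): 3727 mod 567 = 325, so (3727/567) = (325/567)
flip (325/567) -> (567/325): both odd, 325 mod 4 = 1, 567 mod 4 = 3, so the flip contributes +1; sign now -1
(567/325): 567 mod 325 = 242, so (567/325) = (242/325)
factor out 2^1: 242 = 2^1·121; with 325 mod 8 = 5, (2/325) = -1; sign now +1; continue with (121/325)
flip (121/325) -> (325/121): both odd, 121 mod 4 = 1, 325 mod 4 = 1, so the flip contributes +1; sign now +1
(325/121): 325 mod 121 = 83, so (325/121) = (83/121)
flip (83/121) -> (121/83): both odd, 83 mod 4 = 3, 121 mod 4 = 1, so the flip contributes +1; sign now +1
(121/83): 121 mod 83 = 38, so (121/83) = (38/83)
factor out 2^1: 38 = 2^1·19; with 83 mod 8 = 3, (2/83) = -1; sign now -1; continue with (19/83)
flip (19/83) -> (83/19): both odd, 19 mod 4 = 3, 83 mod 4 = 3, so the flip contributes -1; sign now +1
(83/19): 83 mod 19 = 7, so (83/19) = (7/19)
flip (7/19) -> (19/7): both odd, 7 mod 4 = 3, 19 mod 4 = 3, so the flip contributes -1; sign now -1
(19/7): 19 mod 7 = 5, so (19/7) = (5/7)
flip (5/7) -> (7/5): both odd, 5 mod 4 = 1, 7 mod 4 = 3, so the flip contributes +1; sign now -1
(7/5): 7 mod 5 = 2, so (7/5) = (2/5)
factor out 2^1: 2 = 2^1·1; with 5 mod 8 = 5, (2/5) = -1; sign now +1; continue with (1/5)
reached (1/5) = 1, so the symbol is +1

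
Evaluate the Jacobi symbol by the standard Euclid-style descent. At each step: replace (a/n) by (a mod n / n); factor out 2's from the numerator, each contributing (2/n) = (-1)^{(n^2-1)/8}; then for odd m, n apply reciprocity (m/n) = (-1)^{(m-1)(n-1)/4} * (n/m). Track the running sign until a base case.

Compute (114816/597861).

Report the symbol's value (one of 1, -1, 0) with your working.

factor out 2^7: 114816 = 2^7·897; with 597861 mod 8 = 5, (2/597861) = -1; sign now -1; continue with (897/597861)
flip (897/597861) -> (597861/897): both odd, 897 mod 4 = 1, 597861 mod 4 = 1, so the flip contributes +1; sign now -1
(597861/897): 597861 mod 897 = 459, so (597861/897) = (459/897)
flip (459/897) -> (897/459): both odd, 459 mod 4 = 3, 897 mod 4 = 1, so the flip contributes +1; sign now -1
(897/459): 897 mod 459 = 438, so (897/459) = (438/459)
factor out 2^1: 438 = 2^1·219; with 459 mod 8 = 3, (2/459) = -1; sign now +1; continue with (219/459)
flip (219/459) -> (459/219): both odd, 219 mod 4 = 3, 459 mod 4 = 3, so the flip contributes -1; sign now -1
(459/219): 459 mod 219 = 21, so (459/219) = (21/219)
flip (21/219) -> (219/21): both odd, 21 mod 4 = 1, 219 mod 4 = 3, so the flip contributes +1; sign now -1
(219/21): 219 mod 21 = 9, so (219/21) = (9/21)
flip (9/21) -> (21/9): both odd, 9 mod 4 = 1, 21 mod 4 = 1, so the flip contributes +1; sign now -1
(21/9): 21 mod 9 = 3, so (21/9) = (3/9)
flip (3/9) -> (9/3): both odd, 3 mod 4 = 3, 9 mod 4 = 1, so the flip contributes +1; sign now -1
(9/3): 9 mod 3 = 0, so (9/3) = (0/3)
reached (0/3); gcd(a, n) > 1, so (0/3) = 0 and the symbol is 0

0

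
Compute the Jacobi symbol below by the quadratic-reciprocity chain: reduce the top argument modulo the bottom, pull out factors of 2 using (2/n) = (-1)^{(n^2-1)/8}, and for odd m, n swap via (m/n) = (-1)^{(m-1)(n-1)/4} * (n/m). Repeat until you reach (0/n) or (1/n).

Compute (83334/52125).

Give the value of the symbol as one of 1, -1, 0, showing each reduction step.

(83334/52125) = (31209/52125)   [reduce mod 52125]
reciprocity: (31209/52125) = +1·(52125/31209) since 31209 mod 4 = 1, 52125 mod 4 = 1; sign now +1
(52125/31209) = (20916/31209)   [reduce mod 31209]
20916 = 2^2·5229; (2/31209) = +1 since 31209 mod 8 = 1, so (20916/31209) = (+1)^2·(5229/31209); sign now +1
reciprocity: (5229/31209) = +1·(31209/5229) since 5229 mod 4 = 1, 31209 mod 4 = 1; sign now +1
(31209/5229) = (5064/5229)   [reduce mod 5229]
5064 = 2^3·633; (2/5229) = -1 since 5229 mod 8 = 5, so (5064/5229) = (-1)^3·(633/5229); sign now -1
reciprocity: (633/5229) = +1·(5229/633) since 633 mod 4 = 1, 5229 mod 4 = 1; sign now -1
(5229/633) = (165/633)   [reduce mod 633]
reciprocity: (165/633) = +1·(633/165) since 165 mod 4 = 1, 633 mod 4 = 1; sign now -1
(633/165) = (138/165)   [reduce mod 165]
138 = 2^1·69; (2/165) = -1 since 165 mod 8 = 5, so (138/165) = (-1)^1·(69/165); sign now +1
reciprocity: (69/165) = +1·(165/69) since 69 mod 4 = 1, 165 mod 4 = 1; sign now +1
(165/69) = (27/69)   [reduce mod 69]
reciprocity: (27/69) = +1·(69/27) since 27 mod 4 = 3, 69 mod 4 = 1; sign now +1
(69/27) = (15/27)   [reduce mod 27]
reciprocity: (15/27) = -1·(27/15) since 15 mod 4 = 3, 27 mod 4 = 3; sign now -1
(27/15) = (12/15)   [reduce mod 15]
12 = 2^2·3; (2/15) = +1 since 15 mod 8 = 7, so (12/15) = (+1)^2·(3/15); sign now -1
reciprocity: (3/15) = -1·(15/3) since 3 mod 4 = 3, 15 mod 4 = 3; sign now +1
(15/3) = (0/3)   [reduce mod 3]
(0/3) = 0   [gcd(a, n) > 1]; final value = 0

0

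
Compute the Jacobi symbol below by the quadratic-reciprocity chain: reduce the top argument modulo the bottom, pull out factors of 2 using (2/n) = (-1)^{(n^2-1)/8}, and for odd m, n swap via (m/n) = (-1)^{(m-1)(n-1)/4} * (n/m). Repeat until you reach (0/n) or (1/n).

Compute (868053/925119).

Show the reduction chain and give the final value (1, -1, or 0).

0

reciprocity: (868053/925119) = +1·(925119/868053) since 868053 mod 4 = 1, 925119 mod 4 = 3; sign now +1
(925119/868053) = (57066/868053)   [reduce mod 868053]
57066 = 2^1·28533; (2/868053) = -1 since 868053 mod 8 = 5, so (57066/868053) = (-1)^1·(28533/868053); sign now -1
reciprocity: (28533/868053) = +1·(868053/28533) since 28533 mod 4 = 1, 868053 mod 4 = 1; sign now -1
(868053/28533) = (12063/28533)   [reduce mod 28533]
reciprocity: (12063/28533) = +1·(28533/12063) since 12063 mod 4 = 3, 28533 mod 4 = 1; sign now -1
(28533/12063) = (4407/12063)   [reduce mod 12063]
reciprocity: (4407/12063) = -1·(12063/4407) since 4407 mod 4 = 3, 12063 mod 4 = 3; sign now +1
(12063/4407) = (3249/4407)   [reduce mod 4407]
reciprocity: (3249/4407) = +1·(4407/3249) since 3249 mod 4 = 1, 4407 mod 4 = 3; sign now +1
(4407/3249) = (1158/3249)   [reduce mod 3249]
1158 = 2^1·579; (2/3249) = +1 since 3249 mod 8 = 1, so (1158/3249) = (+1)^1·(579/3249); sign now +1
reciprocity: (579/3249) = +1·(3249/579) since 579 mod 4 = 3, 3249 mod 4 = 1; sign now +1
(3249/579) = (354/579)   [reduce mod 579]
354 = 2^1·177; (2/579) = -1 since 579 mod 8 = 3, so (354/579) = (-1)^1·(177/579); sign now -1
reciprocity: (177/579) = +1·(579/177) since 177 mod 4 = 1, 579 mod 4 = 3; sign now -1
(579/177) = (48/177)   [reduce mod 177]
48 = 2^4·3; (2/177) = +1 since 177 mod 8 = 1, so (48/177) = (+1)^4·(3/177); sign now -1
reciprocity: (3/177) = +1·(177/3) since 3 mod 4 = 3, 177 mod 4 = 1; sign now -1
(177/3) = (0/3)   [reduce mod 3]
(0/3) = 0   [gcd(a, n) > 1]; final value = 0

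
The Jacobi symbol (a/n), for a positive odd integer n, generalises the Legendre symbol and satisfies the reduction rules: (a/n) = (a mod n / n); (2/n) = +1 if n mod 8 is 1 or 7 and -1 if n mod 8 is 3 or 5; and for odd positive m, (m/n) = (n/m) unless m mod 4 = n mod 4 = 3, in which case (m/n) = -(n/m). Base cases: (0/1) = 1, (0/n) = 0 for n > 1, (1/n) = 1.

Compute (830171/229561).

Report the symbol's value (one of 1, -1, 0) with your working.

(830171/229561) = (141488/229561)   [reduce mod 229561]
141488 = 2^4·8843; (2/229561) = +1 since 229561 mod 8 = 1, so (141488/229561) = (+1)^4·(8843/229561); sign now +1
reciprocity: (8843/229561) = +1·(229561/8843) since 8843 mod 4 = 3, 229561 mod 4 = 1; sign now +1
(229561/8843) = (8486/8843)   [reduce mod 8843]
8486 = 2^1·4243; (2/8843) = -1 since 8843 mod 8 = 3, so (8486/8843) = (-1)^1·(4243/8843); sign now -1
reciprocity: (4243/8843) = -1·(8843/4243) since 4243 mod 4 = 3, 8843 mod 4 = 3; sign now +1
(8843/4243) = (357/4243)   [reduce mod 4243]
reciprocity: (357/4243) = +1·(4243/357) since 357 mod 4 = 1, 4243 mod 4 = 3; sign now +1
(4243/357) = (316/357)   [reduce mod 357]
316 = 2^2·79; (2/357) = -1 since 357 mod 8 = 5, so (316/357) = (-1)^2·(79/357); sign now +1
reciprocity: (79/357) = +1·(357/79) since 79 mod 4 = 3, 357 mod 4 = 1; sign now +1
(357/79) = (41/79)   [reduce mod 79]
reciprocity: (41/79) = +1·(79/41) since 41 mod 4 = 1, 79 mod 4 = 3; sign now +1
(79/41) = (38/41)   [reduce mod 41]
38 = 2^1·19; (2/41) = +1 since 41 mod 8 = 1, so (38/41) = (+1)^1·(19/41); sign now +1
reciprocity: (19/41) = +1·(41/19) since 19 mod 4 = 3, 41 mod 4 = 1; sign now +1
(41/19) = (3/19)   [reduce mod 19]
reciprocity: (3/19) = -1·(19/3) since 3 mod 4 = 3, 19 mod 4 = 3; sign now -1
(19/3) = (1/3)   [reduce mod 3]
(1/3) = 1; final value = sign = -1

-1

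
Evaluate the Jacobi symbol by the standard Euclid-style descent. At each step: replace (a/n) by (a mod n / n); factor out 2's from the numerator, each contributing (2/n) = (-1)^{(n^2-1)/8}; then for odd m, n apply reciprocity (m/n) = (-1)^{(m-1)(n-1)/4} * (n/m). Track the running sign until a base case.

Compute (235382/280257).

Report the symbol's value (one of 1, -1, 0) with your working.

factor out 2^1: 235382 = 2^1·117691; with 280257 mod 8 = 1, (2/280257) = +1; sign now +1; continue with (117691/280257)
flip (117691/280257) -> (280257/117691): both odd, 117691 mod 4 = 3, 280257 mod 4 = 1, so the flip contributes +1; sign now +1
(280257/117691): 280257 mod 117691 = 44875, so (280257/117691) = (44875/117691)
flip (44875/117691) -> (117691/44875): both odd, 44875 mod 4 = 3, 117691 mod 4 = 3, so the flip contributes -1; sign now -1
(117691/44875): 117691 mod 44875 = 27941, so (117691/44875) = (27941/44875)
flip (27941/44875) -> (44875/27941): both odd, 27941 mod 4 = 1, 44875 mod 4 = 3, so the flip contributes +1; sign now -1
(44875/27941): 44875 mod 27941 = 16934, so (44875/27941) = (16934/27941)
factor out 2^1: 16934 = 2^1·8467; with 27941 mod 8 = 5, (2/27941) = -1; sign now +1; continue with (8467/27941)
flip (8467/27941) -> (27941/8467): both odd, 8467 mod 4 = 3, 27941 mod 4 = 1, so the flip contributes +1; sign now +1
(27941/8467): 27941 mod 8467 = 2540, so (27941/8467) = (2540/8467)
factor out 2^2: 2540 = 2^2·635; with 8467 mod 8 = 3, (2/8467) = -1; sign now +1; continue with (635/8467)
flip (635/8467) -> (8467/635): both odd, 635 mod 4 = 3, 8467 mod 4 = 3, so the flip contributes -1; sign now -1
(8467/635): 8467 mod 635 = 212, so (8467/635) = (212/635)
factor out 2^2: 212 = 2^2·53; with 635 mod 8 = 3, (2/635) = -1; sign now -1; continue with (53/635)
flip (53/635) -> (635/53): both odd, 53 mod 4 = 1, 635 mod 4 = 3, so the flip contributes +1; sign now -1
(635/53): 635 mod 53 = 52, so (635/53) = (52/53)
factor out 2^2: 52 = 2^2·13; with 53 mod 8 = 5, (2/53) = -1; sign now -1; continue with (13/53)
flip (13/53) -> (53/13): both odd, 13 mod 4 = 1, 53 mod 4 = 1, so the flip contributes +1; sign now -1
(53/13): 53 mod 13 = 1, so (53/13) = (1/13)
reached (1/13) = 1, so the symbol is -1

-1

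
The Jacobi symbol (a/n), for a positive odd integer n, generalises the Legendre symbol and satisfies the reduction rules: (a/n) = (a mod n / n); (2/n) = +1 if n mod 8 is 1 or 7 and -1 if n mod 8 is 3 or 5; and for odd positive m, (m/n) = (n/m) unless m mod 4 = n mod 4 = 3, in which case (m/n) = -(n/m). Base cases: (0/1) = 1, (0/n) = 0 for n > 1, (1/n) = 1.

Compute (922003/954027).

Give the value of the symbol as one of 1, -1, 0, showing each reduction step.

reciprocity: (922003/954027) = -1·(954027/922003) since 922003 mod 4 = 3, 954027 mod 4 = 3; sign now -1
(954027/922003) = (32024/922003)   [reduce mod 922003]
32024 = 2^3·4003; (2/922003) = -1 since 922003 mod 8 = 3, so (32024/922003) = (-1)^3·(4003/922003); sign now +1
reciprocity: (4003/922003) = -1·(922003/4003) since 4003 mod 4 = 3, 922003 mod 4 = 3; sign now -1
(922003/4003) = (1313/4003)   [reduce mod 4003]
reciprocity: (1313/4003) = +1·(4003/1313) since 1313 mod 4 = 1, 4003 mod 4 = 3; sign now -1
(4003/1313) = (64/1313)   [reduce mod 1313]
64 = 2^6·1; (2/1313) = +1 since 1313 mod 8 = 1, so (64/1313) = (+1)^6·(1/1313); sign now -1
(1/1313) = 1; final value = sign = -1

-1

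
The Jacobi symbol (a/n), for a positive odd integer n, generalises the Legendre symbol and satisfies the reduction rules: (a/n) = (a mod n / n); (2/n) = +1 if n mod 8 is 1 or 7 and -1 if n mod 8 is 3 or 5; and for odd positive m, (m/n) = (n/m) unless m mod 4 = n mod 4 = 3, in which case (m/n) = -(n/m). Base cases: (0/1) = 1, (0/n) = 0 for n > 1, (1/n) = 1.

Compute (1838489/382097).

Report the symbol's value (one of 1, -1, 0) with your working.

(1838489/382097) = (310101/382097)   [reduce mod 382097]
reciprocity: (310101/382097) = +1·(382097/310101) since 310101 mod 4 = 1, 382097 mod 4 = 1; sign now +1
(382097/310101) = (71996/310101)   [reduce mod 310101]
71996 = 2^2·17999; (2/310101) = -1 since 310101 mod 8 = 5, so (71996/310101) = (-1)^2·(17999/310101); sign now +1
reciprocity: (17999/310101) = +1·(310101/17999) since 17999 mod 4 = 3, 310101 mod 4 = 1; sign now +1
(310101/17999) = (4118/17999)   [reduce mod 17999]
4118 = 2^1·2059; (2/17999) = +1 since 17999 mod 8 = 7, so (4118/17999) = (+1)^1·(2059/17999); sign now +1
reciprocity: (2059/17999) = -1·(17999/2059) since 2059 mod 4 = 3, 17999 mod 4 = 3; sign now -1
(17999/2059) = (1527/2059)   [reduce mod 2059]
reciprocity: (1527/2059) = -1·(2059/1527) since 1527 mod 4 = 3, 2059 mod 4 = 3; sign now +1
(2059/1527) = (532/1527)   [reduce mod 1527]
532 = 2^2·133; (2/1527) = +1 since 1527 mod 8 = 7, so (532/1527) = (+1)^2·(133/1527); sign now +1
reciprocity: (133/1527) = +1·(1527/133) since 133 mod 4 = 1, 1527 mod 4 = 3; sign now +1
(1527/133) = (64/133)   [reduce mod 133]
64 = 2^6·1; (2/133) = -1 since 133 mod 8 = 5, so (64/133) = (-1)^6·(1/133); sign now +1
(1/133) = 1; final value = sign = +1

1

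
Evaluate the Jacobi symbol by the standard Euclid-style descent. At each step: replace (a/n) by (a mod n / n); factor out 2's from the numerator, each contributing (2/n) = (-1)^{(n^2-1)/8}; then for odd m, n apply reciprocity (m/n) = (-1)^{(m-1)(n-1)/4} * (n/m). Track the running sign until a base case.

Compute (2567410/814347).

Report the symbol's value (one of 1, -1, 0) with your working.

(2567410/814347): 2567410 mod 814347 = 124369, so (2567410/814347) = (124369/814347)
flip (124369/814347) -> (814347/124369): both odd, 124369 mod 4 = 1, 814347 mod 4 = 3, so the flip contributes +1; sign now +1
(814347/124369): 814347 mod 124369 = 68133, so (814347/124369) = (68133/124369)
flip (68133/124369) -> (124369/68133): both odd, 68133 mod 4 = 1, 124369 mod 4 = 1, so the flip contributes +1; sign now +1
(124369/68133): 124369 mod 68133 = 56236, so (124369/68133) = (56236/68133)
factor out 2^2: 56236 = 2^2·14059; with 68133 mod 8 = 5, (2/68133) = -1; sign now +1; continue with (14059/68133)
flip (14059/68133) -> (68133/14059): both odd, 14059 mod 4 = 3, 68133 mod 4 = 1, so the flip contributes +1; sign now +1
(68133/14059): 68133 mod 14059 = 11897, so (68133/14059) = (11897/14059)
flip (11897/14059) -> (14059/11897): both odd, 11897 mod 4 = 1, 14059 mod 4 = 3, so the flip contributes +1; sign now +1
(14059/11897): 14059 mod 11897 = 2162, so (14059/11897) = (2162/11897)
factor out 2^1: 2162 = 2^1·1081; with 11897 mod 8 = 1, (2/11897) = +1; sign now +1; continue with (1081/11897)
flip (1081/11897) -> (11897/1081): both odd, 1081 mod 4 = 1, 11897 mod 4 = 1, so the flip contributes +1; sign now +1
(11897/1081): 11897 mod 1081 = 6, so (11897/1081) = (6/1081)
factor out 2^1: 6 = 2^1·3; with 1081 mod 8 = 1, (2/1081) = +1; sign now +1; continue with (3/1081)
flip (3/1081) -> (1081/3): both odd, 3 mod 4 = 3, 1081 mod 4 = 1, so the flip contributes +1; sign now +1
(1081/3): 1081 mod 3 = 1, so (1081/3) = (1/3)
reached (1/3) = 1, so the symbol is +1

1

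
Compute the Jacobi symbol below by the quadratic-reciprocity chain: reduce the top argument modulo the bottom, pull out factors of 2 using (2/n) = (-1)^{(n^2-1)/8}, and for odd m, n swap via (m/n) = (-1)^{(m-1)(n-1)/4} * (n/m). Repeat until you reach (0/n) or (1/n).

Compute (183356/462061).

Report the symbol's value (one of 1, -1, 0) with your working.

-1

factor out 2^2: 183356 = 2^2·45839; with 462061 mod 8 = 5, (2/462061) = -1; sign now +1; continue with (45839/462061)
flip (45839/462061) -> (462061/45839): both odd, 45839 mod 4 = 3, 462061 mod 4 = 1, so the flip contributes +1; sign now +1
(462061/45839): 462061 mod 45839 = 3671, so (462061/45839) = (3671/45839)
flip (3671/45839) -> (45839/3671): both odd, 3671 mod 4 = 3, 45839 mod 4 = 3, so the flip contributes -1; sign now -1
(45839/3671): 45839 mod 3671 = 1787, so (45839/3671) = (1787/3671)
flip (1787/3671) -> (3671/1787): both odd, 1787 mod 4 = 3, 3671 mod 4 = 3, so the flip contributes -1; sign now +1
(3671/1787): 3671 mod 1787 = 97, so (3671/1787) = (97/1787)
flip (97/1787) -> (1787/97): both odd, 97 mod 4 = 1, 1787 mod 4 = 3, so the flip contributes +1; sign now +1
(1787/97): 1787 mod 97 = 41, so (1787/97) = (41/97)
flip (41/97) -> (97/41): both odd, 41 mod 4 = 1, 97 mod 4 = 1, so the flip contributes +1; sign now +1
(97/41): 97 mod 41 = 15, so (97/41) = (15/41)
flip (15/41) -> (41/15): both odd, 15 mod 4 = 3, 41 mod 4 = 1, so the flip contributes +1; sign now +1
(41/15): 41 mod 15 = 11, so (41/15) = (11/15)
flip (11/15) -> (15/11): both odd, 11 mod 4 = 3, 15 mod 4 = 3, so the flip contributes -1; sign now -1
(15/11): 15 mod 11 = 4, so (15/11) = (4/11)
factor out 2^2: 4 = 2^2·1; with 11 mod 8 = 3, (2/11) = -1; sign now -1; continue with (1/11)
reached (1/11) = 1, so the symbol is -1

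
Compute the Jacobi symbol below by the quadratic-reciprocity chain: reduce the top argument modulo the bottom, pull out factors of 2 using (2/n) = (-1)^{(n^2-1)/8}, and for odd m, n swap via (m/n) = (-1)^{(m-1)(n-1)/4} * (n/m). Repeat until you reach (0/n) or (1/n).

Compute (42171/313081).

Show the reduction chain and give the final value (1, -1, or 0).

-1

flip (42171/313081) -> (313081/42171): both odd, 42171 mod 4 = 3, 313081 mod 4 = 1, so the flip contributes +1; sign now +1
(313081/42171): 313081 mod 42171 = 17884, so (313081/42171) = (17884/42171)
factor out 2^2: 17884 = 2^2·4471; with 42171 mod 8 = 3, (2/42171) = -1; sign now +1; continue with (4471/42171)
flip (4471/42171) -> (42171/4471): both odd, 4471 mod 4 = 3, 42171 mod 4 = 3, so the flip contributes -1; sign now -1
(42171/4471): 42171 mod 4471 = 1932, so (42171/4471) = (1932/4471)
factor out 2^2: 1932 = 2^2·483; with 4471 mod 8 = 7, (2/4471) = +1; sign now -1; continue with (483/4471)
flip (483/4471) -> (4471/483): both odd, 483 mod 4 = 3, 4471 mod 4 = 3, so the flip contributes -1; sign now +1
(4471/483): 4471 mod 483 = 124, so (4471/483) = (124/483)
factor out 2^2: 124 = 2^2·31; with 483 mod 8 = 3, (2/483) = -1; sign now +1; continue with (31/483)
flip (31/483) -> (483/31): both odd, 31 mod 4 = 3, 483 mod 4 = 3, so the flip contributes -1; sign now -1
(483/31): 483 mod 31 = 18, so (483/31) = (18/31)
factor out 2^1: 18 = 2^1·9; with 31 mod 8 = 7, (2/31) = +1; sign now -1; continue with (9/31)
flip (9/31) -> (31/9): both odd, 9 mod 4 = 1, 31 mod 4 = 3, so the flip contributes +1; sign now -1
(31/9): 31 mod 9 = 4, so (31/9) = (4/9)
factor out 2^2: 4 = 2^2·1; with 9 mod 8 = 1, (2/9) = +1; sign now -1; continue with (1/9)
reached (1/9) = 1, so the symbol is -1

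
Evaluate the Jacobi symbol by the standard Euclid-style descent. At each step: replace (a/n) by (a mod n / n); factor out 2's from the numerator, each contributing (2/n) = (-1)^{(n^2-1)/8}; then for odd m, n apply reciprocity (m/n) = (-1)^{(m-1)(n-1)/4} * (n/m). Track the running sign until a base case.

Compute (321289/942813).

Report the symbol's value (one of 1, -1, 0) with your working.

reciprocity: (321289/942813) = +1·(942813/321289) since 321289 mod 4 = 1, 942813 mod 4 = 1; sign now +1
(942813/321289) = (300235/321289)   [reduce mod 321289]
reciprocity: (300235/321289) = +1·(321289/300235) since 300235 mod 4 = 3, 321289 mod 4 = 1; sign now +1
(321289/300235) = (21054/300235)   [reduce mod 300235]
21054 = 2^1·10527; (2/300235) = -1 since 300235 mod 8 = 3, so (21054/300235) = (-1)^1·(10527/300235); sign now -1
reciprocity: (10527/300235) = -1·(300235/10527) since 10527 mod 4 = 3, 300235 mod 4 = 3; sign now +1
(300235/10527) = (5479/10527)   [reduce mod 10527]
reciprocity: (5479/10527) = -1·(10527/5479) since 5479 mod 4 = 3, 10527 mod 4 = 3; sign now -1
(10527/5479) = (5048/5479)   [reduce mod 5479]
5048 = 2^3·631; (2/5479) = +1 since 5479 mod 8 = 7, so (5048/5479) = (+1)^3·(631/5479); sign now -1
reciprocity: (631/5479) = -1·(5479/631) since 631 mod 4 = 3, 5479 mod 4 = 3; sign now +1
(5479/631) = (431/631)   [reduce mod 631]
reciprocity: (431/631) = -1·(631/431) since 431 mod 4 = 3, 631 mod 4 = 3; sign now -1
(631/431) = (200/431)   [reduce mod 431]
200 = 2^3·25; (2/431) = +1 since 431 mod 8 = 7, so (200/431) = (+1)^3·(25/431); sign now -1
reciprocity: (25/431) = +1·(431/25) since 25 mod 4 = 1, 431 mod 4 = 3; sign now -1
(431/25) = (6/25)   [reduce mod 25]
6 = 2^1·3; (2/25) = +1 since 25 mod 8 = 1, so (6/25) = (+1)^1·(3/25); sign now -1
reciprocity: (3/25) = +1·(25/3) since 3 mod 4 = 3, 25 mod 4 = 1; sign now -1
(25/3) = (1/3)   [reduce mod 3]
(1/3) = 1; final value = sign = -1

-1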